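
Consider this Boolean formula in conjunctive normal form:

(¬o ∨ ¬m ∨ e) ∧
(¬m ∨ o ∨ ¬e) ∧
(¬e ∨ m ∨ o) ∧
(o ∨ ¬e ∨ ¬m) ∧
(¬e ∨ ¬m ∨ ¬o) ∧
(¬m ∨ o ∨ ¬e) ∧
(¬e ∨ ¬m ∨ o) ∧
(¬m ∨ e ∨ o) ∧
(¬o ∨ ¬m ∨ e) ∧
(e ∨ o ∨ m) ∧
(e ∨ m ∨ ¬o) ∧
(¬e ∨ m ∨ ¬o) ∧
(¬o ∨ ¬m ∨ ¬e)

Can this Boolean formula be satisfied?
No

No, the formula is not satisfiable.

No assignment of truth values to the variables can make all 13 clauses true simultaneously.

The formula is UNSAT (unsatisfiable).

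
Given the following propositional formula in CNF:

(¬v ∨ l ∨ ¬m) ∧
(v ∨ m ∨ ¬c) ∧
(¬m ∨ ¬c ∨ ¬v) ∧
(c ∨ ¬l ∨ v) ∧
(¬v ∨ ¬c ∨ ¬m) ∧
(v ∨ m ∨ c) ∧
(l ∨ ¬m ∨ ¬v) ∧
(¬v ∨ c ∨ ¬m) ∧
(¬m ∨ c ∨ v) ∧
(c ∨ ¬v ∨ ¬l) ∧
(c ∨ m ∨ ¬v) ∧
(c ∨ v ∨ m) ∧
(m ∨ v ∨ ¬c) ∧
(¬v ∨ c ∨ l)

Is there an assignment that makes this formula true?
Yes

Yes, the formula is satisfiable.

One satisfying assignment is: v=False, c=True, l=False, m=True

Verification: With this assignment, all 14 clauses evaluate to true.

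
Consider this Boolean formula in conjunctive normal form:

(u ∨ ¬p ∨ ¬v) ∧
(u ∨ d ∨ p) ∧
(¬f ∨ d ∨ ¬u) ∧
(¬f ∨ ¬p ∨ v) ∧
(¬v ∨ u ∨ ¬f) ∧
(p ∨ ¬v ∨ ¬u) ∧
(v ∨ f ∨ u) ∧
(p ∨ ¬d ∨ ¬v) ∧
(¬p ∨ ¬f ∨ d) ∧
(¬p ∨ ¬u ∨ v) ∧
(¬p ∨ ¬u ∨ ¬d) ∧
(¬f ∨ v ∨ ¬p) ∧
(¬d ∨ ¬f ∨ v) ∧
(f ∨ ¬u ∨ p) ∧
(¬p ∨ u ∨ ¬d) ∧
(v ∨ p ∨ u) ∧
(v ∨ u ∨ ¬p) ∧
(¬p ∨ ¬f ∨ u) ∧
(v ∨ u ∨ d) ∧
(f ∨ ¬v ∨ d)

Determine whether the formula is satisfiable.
No

No, the formula is not satisfiable.

No assignment of truth values to the variables can make all 20 clauses true simultaneously.

The formula is UNSAT (unsatisfiable).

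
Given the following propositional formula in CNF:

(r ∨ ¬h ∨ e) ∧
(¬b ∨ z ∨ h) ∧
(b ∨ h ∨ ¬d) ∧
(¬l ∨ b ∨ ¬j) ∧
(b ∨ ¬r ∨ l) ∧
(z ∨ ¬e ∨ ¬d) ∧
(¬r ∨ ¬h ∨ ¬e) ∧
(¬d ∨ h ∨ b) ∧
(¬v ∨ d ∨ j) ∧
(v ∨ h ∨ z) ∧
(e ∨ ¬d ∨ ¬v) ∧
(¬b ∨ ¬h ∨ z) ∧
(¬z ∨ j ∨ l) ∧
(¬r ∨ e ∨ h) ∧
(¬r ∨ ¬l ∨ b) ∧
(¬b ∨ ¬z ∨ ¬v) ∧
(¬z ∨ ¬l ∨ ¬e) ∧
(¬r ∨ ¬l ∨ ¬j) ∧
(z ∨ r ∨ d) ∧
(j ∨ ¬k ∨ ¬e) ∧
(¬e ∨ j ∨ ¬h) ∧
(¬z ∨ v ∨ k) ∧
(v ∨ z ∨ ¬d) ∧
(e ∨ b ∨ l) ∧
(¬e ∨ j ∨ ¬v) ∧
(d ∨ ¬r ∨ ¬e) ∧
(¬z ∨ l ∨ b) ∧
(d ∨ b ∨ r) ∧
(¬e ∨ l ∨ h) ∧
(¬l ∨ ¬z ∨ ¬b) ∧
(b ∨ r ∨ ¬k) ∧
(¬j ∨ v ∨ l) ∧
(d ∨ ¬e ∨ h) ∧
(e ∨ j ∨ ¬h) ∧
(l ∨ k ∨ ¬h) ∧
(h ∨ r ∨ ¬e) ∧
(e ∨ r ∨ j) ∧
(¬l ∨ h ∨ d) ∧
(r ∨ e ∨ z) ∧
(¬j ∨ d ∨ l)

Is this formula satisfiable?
No

No, the formula is not satisfiable.

No assignment of truth values to the variables can make all 40 clauses true simultaneously.

The formula is UNSAT (unsatisfiable).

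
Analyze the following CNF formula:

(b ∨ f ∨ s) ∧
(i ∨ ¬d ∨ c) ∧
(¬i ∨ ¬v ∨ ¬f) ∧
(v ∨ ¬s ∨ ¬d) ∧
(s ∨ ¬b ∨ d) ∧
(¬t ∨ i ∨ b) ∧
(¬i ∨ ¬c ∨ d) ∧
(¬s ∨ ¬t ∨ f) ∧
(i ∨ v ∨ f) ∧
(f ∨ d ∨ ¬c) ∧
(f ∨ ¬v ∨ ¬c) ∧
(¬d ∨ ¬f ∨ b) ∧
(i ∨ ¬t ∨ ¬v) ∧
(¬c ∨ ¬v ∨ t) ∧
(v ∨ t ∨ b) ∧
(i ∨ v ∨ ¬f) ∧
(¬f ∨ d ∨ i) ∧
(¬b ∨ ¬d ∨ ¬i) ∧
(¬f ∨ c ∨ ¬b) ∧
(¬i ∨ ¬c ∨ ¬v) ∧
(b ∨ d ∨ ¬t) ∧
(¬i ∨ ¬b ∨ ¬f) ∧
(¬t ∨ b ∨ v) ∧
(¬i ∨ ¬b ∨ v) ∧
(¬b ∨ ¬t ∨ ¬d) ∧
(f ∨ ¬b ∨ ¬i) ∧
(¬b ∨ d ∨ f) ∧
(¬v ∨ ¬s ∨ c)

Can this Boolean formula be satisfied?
No

No, the formula is not satisfiable.

No assignment of truth values to the variables can make all 28 clauses true simultaneously.

The formula is UNSAT (unsatisfiable).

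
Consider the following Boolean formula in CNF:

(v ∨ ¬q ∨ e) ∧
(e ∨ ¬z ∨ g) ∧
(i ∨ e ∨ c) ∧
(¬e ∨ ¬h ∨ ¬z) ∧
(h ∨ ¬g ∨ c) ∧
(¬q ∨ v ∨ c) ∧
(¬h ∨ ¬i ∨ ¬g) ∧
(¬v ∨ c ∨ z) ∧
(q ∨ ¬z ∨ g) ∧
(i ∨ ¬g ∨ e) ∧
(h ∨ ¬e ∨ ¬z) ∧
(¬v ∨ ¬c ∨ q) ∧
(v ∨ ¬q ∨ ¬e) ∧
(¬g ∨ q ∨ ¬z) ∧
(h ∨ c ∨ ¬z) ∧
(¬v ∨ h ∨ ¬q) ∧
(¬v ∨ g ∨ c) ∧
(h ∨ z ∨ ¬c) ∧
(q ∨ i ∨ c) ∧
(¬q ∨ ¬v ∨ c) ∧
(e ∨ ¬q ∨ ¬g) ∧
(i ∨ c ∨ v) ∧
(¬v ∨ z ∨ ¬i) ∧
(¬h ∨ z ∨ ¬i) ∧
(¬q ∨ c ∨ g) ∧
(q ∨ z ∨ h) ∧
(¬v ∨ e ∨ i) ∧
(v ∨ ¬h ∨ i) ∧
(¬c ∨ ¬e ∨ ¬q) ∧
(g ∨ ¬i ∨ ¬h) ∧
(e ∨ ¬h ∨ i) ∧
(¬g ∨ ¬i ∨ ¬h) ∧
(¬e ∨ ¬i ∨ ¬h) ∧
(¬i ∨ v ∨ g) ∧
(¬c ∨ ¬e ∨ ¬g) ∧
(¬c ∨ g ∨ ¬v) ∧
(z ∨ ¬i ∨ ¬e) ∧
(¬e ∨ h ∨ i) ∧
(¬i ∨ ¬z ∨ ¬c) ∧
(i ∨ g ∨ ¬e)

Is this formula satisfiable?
No

No, the formula is not satisfiable.

No assignment of truth values to the variables can make all 40 clauses true simultaneously.

The formula is UNSAT (unsatisfiable).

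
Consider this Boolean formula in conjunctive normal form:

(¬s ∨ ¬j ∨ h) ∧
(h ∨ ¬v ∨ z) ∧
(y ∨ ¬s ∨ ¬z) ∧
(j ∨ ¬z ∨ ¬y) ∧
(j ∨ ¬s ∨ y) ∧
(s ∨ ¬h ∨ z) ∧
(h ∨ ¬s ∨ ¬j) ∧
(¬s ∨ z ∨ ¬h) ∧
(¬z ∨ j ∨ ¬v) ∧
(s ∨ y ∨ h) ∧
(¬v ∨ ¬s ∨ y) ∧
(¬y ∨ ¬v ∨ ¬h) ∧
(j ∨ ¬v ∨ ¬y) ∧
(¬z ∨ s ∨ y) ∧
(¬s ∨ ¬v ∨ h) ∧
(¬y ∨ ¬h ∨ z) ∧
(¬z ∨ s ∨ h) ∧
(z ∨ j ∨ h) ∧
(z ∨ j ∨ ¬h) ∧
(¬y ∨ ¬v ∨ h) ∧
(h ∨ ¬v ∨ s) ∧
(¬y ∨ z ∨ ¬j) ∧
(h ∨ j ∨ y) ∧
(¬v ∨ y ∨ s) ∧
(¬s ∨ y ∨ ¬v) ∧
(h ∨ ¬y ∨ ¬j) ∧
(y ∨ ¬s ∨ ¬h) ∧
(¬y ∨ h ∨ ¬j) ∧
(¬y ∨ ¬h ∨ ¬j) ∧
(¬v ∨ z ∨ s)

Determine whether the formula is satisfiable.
No

No, the formula is not satisfiable.

No assignment of truth values to the variables can make all 30 clauses true simultaneously.

The formula is UNSAT (unsatisfiable).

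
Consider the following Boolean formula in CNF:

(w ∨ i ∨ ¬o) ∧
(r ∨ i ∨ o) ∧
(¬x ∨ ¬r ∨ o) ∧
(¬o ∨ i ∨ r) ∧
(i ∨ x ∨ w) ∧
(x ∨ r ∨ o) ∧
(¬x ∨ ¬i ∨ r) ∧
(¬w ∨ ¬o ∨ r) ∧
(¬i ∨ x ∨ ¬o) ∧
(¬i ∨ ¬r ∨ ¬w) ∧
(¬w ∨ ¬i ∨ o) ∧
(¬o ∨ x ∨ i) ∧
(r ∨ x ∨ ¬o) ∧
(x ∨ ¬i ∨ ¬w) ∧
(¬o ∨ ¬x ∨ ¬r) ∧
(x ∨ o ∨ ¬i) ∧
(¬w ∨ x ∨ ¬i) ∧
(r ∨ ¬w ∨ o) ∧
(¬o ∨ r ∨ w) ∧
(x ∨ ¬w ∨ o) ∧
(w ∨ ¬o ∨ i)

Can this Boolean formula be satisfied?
No

No, the formula is not satisfiable.

No assignment of truth values to the variables can make all 21 clauses true simultaneously.

The formula is UNSAT (unsatisfiable).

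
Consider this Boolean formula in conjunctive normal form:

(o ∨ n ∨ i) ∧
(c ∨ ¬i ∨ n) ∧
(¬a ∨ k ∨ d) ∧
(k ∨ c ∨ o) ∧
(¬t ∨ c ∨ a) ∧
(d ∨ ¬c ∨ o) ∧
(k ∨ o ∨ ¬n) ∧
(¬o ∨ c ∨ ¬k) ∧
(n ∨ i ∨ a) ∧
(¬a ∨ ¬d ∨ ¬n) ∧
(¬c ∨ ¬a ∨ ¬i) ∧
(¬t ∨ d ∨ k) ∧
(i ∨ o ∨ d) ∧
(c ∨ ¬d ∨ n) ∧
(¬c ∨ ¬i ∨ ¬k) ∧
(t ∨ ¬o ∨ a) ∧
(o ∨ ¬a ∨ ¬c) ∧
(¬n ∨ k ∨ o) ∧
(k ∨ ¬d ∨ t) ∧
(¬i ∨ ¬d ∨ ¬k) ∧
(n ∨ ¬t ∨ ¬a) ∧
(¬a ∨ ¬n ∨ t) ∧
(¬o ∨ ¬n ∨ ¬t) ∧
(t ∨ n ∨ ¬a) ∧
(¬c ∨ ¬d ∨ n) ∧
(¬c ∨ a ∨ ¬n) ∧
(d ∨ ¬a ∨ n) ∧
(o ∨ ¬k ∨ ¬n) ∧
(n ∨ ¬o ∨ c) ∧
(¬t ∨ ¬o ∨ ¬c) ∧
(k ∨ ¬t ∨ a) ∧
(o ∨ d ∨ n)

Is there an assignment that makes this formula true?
No

No, the formula is not satisfiable.

No assignment of truth values to the variables can make all 32 clauses true simultaneously.

The formula is UNSAT (unsatisfiable).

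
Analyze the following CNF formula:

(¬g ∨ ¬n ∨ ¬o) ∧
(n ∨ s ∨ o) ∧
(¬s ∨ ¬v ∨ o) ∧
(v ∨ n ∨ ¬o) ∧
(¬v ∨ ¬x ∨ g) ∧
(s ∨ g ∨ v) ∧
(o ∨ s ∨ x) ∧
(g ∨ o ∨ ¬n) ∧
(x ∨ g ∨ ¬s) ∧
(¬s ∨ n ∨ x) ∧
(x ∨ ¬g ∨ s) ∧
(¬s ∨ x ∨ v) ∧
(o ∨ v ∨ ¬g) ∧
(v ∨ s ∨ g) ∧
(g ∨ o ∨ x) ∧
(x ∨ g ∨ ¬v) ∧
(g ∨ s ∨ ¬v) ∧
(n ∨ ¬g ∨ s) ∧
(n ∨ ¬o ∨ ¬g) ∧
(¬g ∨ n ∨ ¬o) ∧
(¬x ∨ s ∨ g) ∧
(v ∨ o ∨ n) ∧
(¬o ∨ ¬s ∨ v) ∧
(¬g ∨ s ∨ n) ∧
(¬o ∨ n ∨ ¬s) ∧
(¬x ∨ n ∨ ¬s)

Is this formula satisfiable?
Yes

Yes, the formula is satisfiable.

One satisfying assignment is: g=True, v=True, n=True, x=True, o=False, s=False

Verification: With this assignment, all 26 clauses evaluate to true.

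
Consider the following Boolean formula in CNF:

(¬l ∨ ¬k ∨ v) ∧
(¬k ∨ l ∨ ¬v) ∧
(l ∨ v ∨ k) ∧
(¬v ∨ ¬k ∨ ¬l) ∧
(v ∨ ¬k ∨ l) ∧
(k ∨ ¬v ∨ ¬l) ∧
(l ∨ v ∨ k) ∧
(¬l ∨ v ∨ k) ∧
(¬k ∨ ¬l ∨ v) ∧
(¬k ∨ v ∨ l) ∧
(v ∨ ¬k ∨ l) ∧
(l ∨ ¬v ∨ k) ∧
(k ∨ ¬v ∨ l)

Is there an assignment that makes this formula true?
No

No, the formula is not satisfiable.

No assignment of truth values to the variables can make all 13 clauses true simultaneously.

The formula is UNSAT (unsatisfiable).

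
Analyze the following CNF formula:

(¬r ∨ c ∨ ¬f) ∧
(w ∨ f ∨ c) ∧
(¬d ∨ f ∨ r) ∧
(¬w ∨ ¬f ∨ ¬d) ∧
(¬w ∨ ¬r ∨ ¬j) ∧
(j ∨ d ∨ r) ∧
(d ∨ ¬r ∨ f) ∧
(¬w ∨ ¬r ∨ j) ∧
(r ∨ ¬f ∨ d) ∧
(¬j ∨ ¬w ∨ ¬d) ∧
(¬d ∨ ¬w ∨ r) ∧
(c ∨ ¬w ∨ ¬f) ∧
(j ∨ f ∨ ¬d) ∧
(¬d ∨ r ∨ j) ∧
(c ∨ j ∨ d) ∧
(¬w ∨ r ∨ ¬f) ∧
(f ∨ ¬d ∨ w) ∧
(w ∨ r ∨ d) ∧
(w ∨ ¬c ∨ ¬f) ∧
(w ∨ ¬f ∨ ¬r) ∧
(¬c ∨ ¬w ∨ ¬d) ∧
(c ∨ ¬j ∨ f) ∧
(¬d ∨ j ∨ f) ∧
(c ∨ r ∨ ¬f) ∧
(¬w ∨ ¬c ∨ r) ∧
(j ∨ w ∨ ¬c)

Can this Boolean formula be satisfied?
No

No, the formula is not satisfiable.

No assignment of truth values to the variables can make all 26 clauses true simultaneously.

The formula is UNSAT (unsatisfiable).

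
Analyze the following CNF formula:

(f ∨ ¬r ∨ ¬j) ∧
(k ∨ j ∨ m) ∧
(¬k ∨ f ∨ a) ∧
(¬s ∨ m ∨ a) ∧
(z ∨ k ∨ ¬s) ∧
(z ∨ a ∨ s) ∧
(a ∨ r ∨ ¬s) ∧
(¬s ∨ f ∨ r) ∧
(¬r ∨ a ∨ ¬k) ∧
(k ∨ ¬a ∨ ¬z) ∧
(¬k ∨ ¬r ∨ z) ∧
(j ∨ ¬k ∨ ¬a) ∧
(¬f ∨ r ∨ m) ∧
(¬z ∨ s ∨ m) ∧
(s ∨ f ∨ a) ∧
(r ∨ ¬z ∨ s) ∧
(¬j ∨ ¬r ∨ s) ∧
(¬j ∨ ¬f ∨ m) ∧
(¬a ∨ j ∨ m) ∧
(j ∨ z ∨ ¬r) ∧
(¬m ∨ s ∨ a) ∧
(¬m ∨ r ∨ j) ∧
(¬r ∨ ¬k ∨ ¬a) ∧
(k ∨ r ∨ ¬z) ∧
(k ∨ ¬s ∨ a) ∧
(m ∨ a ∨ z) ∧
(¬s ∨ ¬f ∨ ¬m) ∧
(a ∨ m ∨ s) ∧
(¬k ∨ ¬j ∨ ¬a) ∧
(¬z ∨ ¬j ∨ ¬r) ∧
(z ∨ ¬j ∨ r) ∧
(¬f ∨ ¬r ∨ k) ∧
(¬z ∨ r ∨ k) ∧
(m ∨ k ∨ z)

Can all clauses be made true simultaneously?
No

No, the formula is not satisfiable.

No assignment of truth values to the variables can make all 34 clauses true simultaneously.

The formula is UNSAT (unsatisfiable).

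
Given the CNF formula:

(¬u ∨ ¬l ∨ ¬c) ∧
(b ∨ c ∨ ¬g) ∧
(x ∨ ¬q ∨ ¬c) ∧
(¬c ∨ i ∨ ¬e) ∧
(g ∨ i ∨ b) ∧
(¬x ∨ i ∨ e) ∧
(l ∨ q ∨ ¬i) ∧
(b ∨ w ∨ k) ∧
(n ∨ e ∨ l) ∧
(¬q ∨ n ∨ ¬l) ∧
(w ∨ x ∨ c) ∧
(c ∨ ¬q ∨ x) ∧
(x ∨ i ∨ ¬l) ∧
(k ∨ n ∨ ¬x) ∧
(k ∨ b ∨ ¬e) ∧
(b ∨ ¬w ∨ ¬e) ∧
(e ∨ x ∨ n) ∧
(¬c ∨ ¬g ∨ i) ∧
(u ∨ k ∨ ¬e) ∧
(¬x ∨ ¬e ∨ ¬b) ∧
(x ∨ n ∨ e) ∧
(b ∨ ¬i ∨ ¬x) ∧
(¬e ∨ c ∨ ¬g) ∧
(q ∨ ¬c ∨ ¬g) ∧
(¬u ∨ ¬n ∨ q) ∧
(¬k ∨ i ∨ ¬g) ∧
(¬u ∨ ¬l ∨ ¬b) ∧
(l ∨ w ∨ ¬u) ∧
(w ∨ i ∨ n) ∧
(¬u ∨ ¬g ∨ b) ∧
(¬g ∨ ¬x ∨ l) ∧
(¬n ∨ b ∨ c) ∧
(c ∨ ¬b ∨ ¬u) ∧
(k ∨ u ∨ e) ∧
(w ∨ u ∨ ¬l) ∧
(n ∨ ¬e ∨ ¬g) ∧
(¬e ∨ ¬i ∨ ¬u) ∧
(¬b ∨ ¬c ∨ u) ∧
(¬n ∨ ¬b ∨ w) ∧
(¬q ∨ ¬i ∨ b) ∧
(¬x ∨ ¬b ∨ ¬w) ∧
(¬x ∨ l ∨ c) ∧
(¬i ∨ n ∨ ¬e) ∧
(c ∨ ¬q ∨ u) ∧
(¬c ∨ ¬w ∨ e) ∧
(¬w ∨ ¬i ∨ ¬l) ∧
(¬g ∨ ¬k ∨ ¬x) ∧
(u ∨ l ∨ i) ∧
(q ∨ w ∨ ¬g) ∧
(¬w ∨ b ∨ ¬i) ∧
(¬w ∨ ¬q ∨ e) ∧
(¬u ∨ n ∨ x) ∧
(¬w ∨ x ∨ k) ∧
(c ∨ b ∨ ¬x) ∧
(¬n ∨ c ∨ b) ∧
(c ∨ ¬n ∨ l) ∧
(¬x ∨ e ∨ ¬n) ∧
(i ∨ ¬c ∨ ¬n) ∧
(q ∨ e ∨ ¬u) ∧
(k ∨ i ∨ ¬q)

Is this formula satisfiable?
No

No, the formula is not satisfiable.

No assignment of truth values to the variables can make all 60 clauses true simultaneously.

The formula is UNSAT (unsatisfiable).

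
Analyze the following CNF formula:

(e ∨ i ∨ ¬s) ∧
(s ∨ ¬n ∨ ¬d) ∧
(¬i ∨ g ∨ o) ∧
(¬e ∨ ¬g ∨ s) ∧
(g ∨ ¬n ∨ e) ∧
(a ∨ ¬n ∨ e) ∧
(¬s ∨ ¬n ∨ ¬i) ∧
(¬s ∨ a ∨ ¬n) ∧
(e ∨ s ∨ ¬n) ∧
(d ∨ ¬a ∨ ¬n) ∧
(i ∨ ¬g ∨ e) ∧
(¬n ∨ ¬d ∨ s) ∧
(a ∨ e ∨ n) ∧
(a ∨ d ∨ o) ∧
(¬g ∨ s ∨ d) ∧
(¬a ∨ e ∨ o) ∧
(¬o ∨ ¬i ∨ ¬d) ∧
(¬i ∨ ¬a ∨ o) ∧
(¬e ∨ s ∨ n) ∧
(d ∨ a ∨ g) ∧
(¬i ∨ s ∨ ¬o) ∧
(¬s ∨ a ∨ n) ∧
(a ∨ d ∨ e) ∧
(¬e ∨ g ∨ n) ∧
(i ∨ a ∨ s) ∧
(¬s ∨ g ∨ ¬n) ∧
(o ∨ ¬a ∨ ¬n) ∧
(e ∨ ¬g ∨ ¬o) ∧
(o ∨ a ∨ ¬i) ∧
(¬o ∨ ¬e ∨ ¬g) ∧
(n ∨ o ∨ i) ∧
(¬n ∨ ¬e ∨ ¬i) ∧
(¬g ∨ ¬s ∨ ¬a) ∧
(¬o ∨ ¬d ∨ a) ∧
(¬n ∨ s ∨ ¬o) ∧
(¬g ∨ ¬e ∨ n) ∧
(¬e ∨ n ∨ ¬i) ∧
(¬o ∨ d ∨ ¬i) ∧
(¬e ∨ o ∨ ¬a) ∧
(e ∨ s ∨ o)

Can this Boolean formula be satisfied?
Yes

Yes, the formula is satisfiable.

One satisfying assignment is: a=True, i=False, n=False, e=False, g=False, s=False, d=False, o=True

Verification: With this assignment, all 40 clauses evaluate to true.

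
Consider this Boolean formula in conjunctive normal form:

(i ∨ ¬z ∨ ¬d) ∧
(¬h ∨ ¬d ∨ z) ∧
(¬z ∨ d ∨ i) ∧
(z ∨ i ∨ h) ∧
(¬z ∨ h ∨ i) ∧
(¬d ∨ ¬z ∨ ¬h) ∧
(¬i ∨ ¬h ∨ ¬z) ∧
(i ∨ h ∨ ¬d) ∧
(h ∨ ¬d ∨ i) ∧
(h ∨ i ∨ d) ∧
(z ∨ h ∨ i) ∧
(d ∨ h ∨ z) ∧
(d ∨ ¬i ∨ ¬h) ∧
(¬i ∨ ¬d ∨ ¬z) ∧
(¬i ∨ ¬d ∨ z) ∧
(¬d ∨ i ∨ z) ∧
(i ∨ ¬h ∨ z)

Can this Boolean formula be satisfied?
Yes

Yes, the formula is satisfiable.

One satisfying assignment is: h=False, i=True, z=True, d=False

Verification: With this assignment, all 17 clauses evaluate to true.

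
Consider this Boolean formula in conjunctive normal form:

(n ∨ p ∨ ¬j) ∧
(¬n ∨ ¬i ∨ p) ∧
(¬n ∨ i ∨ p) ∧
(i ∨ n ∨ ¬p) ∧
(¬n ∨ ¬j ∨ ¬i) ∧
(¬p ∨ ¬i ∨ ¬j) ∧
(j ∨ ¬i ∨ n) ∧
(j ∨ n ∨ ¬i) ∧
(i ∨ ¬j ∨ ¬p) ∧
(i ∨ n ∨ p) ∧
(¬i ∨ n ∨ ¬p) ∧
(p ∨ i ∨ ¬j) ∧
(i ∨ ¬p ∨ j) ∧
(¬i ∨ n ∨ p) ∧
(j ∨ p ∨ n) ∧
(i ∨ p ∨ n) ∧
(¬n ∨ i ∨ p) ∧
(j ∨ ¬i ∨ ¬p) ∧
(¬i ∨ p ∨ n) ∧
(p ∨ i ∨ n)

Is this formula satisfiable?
No

No, the formula is not satisfiable.

No assignment of truth values to the variables can make all 20 clauses true simultaneously.

The formula is UNSAT (unsatisfiable).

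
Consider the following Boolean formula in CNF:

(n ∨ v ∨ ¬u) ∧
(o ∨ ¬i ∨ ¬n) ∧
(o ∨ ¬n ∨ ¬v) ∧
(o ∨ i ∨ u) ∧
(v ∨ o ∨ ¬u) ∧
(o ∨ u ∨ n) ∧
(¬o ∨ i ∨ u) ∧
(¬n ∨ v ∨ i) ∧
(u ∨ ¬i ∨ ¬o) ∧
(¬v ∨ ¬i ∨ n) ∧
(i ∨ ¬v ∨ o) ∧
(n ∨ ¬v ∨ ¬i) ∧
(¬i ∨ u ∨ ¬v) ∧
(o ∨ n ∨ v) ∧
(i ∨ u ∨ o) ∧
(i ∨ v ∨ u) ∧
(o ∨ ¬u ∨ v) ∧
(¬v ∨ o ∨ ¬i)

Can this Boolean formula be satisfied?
Yes

Yes, the formula is satisfiable.

One satisfying assignment is: n=False, v=True, i=False, o=True, u=True

Verification: With this assignment, all 18 clauses evaluate to true.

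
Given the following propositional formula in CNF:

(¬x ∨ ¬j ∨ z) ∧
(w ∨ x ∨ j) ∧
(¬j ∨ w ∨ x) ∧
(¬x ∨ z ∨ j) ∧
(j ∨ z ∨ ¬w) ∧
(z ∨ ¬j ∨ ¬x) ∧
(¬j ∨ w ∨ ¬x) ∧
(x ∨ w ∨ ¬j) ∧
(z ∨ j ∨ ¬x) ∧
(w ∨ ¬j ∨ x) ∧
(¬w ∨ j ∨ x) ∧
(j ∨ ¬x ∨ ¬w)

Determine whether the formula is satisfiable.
Yes

Yes, the formula is satisfiable.

One satisfying assignment is: x=True, w=False, z=True, j=False

Verification: With this assignment, all 12 clauses evaluate to true.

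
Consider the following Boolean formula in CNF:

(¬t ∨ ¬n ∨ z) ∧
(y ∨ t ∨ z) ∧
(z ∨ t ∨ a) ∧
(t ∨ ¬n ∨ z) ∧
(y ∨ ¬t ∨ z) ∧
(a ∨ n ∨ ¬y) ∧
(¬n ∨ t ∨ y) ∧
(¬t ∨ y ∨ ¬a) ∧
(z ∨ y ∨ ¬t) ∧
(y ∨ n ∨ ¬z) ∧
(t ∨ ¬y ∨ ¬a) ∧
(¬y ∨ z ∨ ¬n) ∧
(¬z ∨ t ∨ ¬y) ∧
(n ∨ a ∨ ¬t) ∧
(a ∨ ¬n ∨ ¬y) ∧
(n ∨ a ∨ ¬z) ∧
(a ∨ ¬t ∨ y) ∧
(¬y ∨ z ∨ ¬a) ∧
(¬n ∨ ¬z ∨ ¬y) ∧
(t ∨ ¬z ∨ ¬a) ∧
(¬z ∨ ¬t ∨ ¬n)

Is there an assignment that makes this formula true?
Yes

Yes, the formula is satisfiable.

One satisfying assignment is: t=True, a=True, n=False, z=True, y=True

Verification: With this assignment, all 21 clauses evaluate to true.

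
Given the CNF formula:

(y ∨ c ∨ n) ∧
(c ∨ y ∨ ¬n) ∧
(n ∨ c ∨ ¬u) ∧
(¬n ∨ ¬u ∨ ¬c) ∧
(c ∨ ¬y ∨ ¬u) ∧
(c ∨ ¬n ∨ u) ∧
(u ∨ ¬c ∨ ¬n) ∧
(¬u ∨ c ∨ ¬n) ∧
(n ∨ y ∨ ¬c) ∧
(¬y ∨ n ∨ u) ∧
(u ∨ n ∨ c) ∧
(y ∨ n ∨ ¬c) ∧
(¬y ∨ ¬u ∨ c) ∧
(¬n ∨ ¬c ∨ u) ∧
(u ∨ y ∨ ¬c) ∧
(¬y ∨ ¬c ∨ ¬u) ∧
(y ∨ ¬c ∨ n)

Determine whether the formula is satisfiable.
No

No, the formula is not satisfiable.

No assignment of truth values to the variables can make all 17 clauses true simultaneously.

The formula is UNSAT (unsatisfiable).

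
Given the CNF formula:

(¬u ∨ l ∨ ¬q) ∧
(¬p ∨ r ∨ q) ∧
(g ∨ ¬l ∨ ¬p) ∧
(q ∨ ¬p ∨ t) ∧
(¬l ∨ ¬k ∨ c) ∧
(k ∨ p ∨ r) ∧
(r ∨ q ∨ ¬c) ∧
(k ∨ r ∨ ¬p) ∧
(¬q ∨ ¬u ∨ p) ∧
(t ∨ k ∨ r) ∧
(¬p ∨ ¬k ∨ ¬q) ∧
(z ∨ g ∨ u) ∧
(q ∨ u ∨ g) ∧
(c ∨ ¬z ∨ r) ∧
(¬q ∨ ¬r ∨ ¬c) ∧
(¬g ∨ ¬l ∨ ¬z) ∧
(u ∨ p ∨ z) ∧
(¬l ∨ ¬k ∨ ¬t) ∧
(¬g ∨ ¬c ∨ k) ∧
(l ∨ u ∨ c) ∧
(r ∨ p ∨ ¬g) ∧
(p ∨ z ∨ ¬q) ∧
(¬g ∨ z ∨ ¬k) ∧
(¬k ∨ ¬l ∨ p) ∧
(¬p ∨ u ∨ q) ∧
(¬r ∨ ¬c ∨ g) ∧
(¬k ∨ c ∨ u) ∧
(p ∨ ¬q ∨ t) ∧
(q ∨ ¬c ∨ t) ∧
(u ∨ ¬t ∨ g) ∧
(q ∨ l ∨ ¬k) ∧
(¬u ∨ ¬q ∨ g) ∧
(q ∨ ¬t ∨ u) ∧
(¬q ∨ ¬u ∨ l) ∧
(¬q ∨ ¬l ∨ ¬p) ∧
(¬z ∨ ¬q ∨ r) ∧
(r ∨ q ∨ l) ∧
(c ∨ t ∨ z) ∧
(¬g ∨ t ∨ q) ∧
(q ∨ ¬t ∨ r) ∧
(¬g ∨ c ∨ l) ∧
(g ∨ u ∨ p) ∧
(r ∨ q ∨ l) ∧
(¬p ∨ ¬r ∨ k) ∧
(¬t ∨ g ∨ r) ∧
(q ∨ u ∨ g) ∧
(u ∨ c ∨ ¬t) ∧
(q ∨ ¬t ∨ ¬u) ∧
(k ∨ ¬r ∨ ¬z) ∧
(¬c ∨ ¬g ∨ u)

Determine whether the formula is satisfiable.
No

No, the formula is not satisfiable.

No assignment of truth values to the variables can make all 50 clauses true simultaneously.

The formula is UNSAT (unsatisfiable).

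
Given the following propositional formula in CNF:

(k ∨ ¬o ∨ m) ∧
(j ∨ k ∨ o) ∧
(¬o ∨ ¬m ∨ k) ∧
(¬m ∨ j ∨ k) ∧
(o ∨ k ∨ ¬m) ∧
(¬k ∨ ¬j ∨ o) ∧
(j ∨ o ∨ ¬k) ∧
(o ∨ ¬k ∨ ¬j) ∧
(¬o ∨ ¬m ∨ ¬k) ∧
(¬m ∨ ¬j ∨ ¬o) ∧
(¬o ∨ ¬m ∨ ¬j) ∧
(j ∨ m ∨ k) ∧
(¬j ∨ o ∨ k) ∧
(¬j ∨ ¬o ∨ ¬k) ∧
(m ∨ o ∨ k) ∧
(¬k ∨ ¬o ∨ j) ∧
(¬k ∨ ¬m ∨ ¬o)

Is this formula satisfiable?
No

No, the formula is not satisfiable.

No assignment of truth values to the variables can make all 17 clauses true simultaneously.

The formula is UNSAT (unsatisfiable).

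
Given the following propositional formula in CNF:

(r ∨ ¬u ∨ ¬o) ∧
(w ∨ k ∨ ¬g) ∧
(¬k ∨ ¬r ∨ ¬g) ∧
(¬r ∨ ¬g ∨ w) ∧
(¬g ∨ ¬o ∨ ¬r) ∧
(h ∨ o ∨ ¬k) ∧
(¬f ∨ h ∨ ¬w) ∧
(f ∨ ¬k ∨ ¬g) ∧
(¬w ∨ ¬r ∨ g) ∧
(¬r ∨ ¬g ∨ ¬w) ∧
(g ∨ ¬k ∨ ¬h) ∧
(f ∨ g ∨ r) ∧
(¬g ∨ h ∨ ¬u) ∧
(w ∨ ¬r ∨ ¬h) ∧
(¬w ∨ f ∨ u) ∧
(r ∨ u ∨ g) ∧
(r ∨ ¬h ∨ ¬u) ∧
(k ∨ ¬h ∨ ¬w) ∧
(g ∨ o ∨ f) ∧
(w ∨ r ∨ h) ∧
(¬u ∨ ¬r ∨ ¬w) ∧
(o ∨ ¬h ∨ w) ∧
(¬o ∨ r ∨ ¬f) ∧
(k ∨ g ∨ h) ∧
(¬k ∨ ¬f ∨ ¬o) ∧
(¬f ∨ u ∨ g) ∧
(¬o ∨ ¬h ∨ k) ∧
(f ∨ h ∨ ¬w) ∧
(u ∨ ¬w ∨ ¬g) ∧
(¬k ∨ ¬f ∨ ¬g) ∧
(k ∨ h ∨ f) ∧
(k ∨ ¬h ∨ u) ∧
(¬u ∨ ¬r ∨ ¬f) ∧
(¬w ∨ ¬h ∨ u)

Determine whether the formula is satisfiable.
Yes

Yes, the formula is satisfiable.

One satisfying assignment is: u=True, w=False, o=True, h=False, g=False, r=True, k=True, f=False

Verification: With this assignment, all 34 clauses evaluate to true.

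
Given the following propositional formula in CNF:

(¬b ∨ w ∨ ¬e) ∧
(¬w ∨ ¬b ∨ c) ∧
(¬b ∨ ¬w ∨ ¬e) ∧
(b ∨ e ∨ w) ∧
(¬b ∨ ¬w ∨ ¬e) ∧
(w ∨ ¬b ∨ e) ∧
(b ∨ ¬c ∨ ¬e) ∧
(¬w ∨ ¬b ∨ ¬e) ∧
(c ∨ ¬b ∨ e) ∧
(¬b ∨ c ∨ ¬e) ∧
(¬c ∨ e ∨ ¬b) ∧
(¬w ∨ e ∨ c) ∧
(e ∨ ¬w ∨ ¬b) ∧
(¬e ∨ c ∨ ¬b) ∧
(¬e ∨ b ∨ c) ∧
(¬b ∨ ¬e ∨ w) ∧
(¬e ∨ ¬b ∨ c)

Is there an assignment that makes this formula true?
Yes

Yes, the formula is satisfiable.

One satisfying assignment is: e=False, w=True, c=True, b=False

Verification: With this assignment, all 17 clauses evaluate to true.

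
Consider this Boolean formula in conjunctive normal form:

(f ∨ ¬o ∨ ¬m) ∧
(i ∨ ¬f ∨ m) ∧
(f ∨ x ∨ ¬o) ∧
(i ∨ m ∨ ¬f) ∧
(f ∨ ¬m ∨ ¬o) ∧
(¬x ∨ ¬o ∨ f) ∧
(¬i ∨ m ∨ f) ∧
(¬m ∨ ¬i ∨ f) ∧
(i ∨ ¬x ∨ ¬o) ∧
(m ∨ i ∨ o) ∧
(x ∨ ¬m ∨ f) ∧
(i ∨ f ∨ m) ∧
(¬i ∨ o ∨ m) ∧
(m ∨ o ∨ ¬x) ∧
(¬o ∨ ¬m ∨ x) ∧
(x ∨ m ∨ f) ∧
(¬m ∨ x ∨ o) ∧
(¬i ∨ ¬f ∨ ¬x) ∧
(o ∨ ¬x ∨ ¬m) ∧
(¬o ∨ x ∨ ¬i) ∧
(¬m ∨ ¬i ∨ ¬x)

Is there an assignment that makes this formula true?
No

No, the formula is not satisfiable.

No assignment of truth values to the variables can make all 21 clauses true simultaneously.

The formula is UNSAT (unsatisfiable).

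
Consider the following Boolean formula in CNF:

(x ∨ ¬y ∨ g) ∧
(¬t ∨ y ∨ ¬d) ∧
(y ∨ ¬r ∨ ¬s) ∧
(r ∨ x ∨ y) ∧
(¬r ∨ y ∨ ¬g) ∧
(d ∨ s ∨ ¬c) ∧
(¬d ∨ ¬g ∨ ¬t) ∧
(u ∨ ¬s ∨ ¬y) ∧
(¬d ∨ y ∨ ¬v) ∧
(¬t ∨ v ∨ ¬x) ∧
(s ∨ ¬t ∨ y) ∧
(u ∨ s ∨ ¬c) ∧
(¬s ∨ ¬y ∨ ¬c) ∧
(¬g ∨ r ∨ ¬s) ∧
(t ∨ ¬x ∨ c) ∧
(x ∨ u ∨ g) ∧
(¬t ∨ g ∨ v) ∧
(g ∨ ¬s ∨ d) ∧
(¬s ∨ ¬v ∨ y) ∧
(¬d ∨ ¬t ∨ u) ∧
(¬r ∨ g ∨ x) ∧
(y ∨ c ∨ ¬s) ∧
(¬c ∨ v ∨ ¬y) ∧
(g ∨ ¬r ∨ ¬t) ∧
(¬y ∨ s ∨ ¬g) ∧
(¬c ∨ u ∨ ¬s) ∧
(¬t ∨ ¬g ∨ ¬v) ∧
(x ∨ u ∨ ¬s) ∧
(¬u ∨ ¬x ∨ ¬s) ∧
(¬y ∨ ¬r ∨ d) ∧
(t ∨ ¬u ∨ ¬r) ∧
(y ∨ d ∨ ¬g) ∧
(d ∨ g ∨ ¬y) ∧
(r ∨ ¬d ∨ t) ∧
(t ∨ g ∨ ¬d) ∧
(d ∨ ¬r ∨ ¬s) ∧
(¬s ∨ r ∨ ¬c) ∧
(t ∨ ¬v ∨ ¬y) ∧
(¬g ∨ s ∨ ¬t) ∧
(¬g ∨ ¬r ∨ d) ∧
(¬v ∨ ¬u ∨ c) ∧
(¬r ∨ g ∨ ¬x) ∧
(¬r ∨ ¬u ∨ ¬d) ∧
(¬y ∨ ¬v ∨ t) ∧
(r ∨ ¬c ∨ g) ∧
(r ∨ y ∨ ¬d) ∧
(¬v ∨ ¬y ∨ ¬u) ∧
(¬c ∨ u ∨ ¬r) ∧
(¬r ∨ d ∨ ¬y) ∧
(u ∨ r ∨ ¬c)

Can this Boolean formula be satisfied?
No

No, the formula is not satisfiable.

No assignment of truth values to the variables can make all 50 clauses true simultaneously.

The formula is UNSAT (unsatisfiable).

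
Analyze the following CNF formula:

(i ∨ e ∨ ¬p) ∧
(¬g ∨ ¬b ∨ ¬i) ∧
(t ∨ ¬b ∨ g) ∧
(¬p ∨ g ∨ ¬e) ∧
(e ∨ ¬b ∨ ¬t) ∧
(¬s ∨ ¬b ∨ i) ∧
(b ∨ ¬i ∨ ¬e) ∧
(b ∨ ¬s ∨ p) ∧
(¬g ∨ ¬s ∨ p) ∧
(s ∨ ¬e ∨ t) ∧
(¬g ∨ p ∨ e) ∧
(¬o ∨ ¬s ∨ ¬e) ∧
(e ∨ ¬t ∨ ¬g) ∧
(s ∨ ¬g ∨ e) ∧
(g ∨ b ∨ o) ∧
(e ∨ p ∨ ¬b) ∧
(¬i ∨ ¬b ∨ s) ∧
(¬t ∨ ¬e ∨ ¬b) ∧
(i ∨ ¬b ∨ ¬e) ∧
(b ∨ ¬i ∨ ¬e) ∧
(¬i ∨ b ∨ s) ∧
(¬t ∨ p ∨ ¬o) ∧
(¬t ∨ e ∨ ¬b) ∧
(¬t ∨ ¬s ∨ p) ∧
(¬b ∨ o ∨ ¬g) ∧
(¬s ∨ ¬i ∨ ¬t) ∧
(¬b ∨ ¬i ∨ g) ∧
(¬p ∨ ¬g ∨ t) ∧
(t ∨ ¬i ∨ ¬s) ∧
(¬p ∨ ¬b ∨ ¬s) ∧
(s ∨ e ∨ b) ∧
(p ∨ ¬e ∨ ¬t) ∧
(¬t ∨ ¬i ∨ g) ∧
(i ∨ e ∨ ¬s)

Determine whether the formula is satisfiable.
Yes

Yes, the formula is satisfiable.

One satisfying assignment is: o=False, b=False, s=False, t=True, i=False, p=True, g=True, e=True

Verification: With this assignment, all 34 clauses evaluate to true.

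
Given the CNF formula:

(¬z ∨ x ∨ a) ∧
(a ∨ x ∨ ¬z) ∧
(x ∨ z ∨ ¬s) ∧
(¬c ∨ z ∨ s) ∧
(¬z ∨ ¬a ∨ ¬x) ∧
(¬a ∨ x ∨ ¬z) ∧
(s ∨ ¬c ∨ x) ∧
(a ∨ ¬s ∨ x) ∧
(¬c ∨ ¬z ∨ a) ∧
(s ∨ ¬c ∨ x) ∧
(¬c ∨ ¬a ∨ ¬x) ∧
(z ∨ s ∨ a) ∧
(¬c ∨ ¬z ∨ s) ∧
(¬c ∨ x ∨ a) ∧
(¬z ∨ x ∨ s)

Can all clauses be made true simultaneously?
Yes

Yes, the formula is satisfiable.

One satisfying assignment is: s=False, z=False, c=False, x=False, a=True

Verification: With this assignment, all 15 clauses evaluate to true.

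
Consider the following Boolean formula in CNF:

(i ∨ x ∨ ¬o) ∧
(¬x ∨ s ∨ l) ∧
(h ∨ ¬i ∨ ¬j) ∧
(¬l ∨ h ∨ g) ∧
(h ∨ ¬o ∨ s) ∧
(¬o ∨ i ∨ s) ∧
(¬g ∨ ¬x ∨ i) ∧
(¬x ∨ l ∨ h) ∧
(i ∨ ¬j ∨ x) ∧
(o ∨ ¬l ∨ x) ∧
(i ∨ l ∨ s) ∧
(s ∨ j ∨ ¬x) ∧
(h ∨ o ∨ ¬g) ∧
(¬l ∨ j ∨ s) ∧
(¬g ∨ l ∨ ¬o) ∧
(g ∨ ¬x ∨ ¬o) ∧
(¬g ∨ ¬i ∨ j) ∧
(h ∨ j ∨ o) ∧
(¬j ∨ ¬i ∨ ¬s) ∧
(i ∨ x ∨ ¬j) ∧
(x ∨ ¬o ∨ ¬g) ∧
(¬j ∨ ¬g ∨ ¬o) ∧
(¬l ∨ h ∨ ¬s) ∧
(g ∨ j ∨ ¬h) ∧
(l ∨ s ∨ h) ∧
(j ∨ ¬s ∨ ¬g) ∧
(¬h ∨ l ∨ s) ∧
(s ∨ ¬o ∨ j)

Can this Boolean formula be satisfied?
Yes

Yes, the formula is satisfiable.

One satisfying assignment is: l=False, s=True, g=False, o=True, j=False, h=False, x=False, i=True

Verification: With this assignment, all 28 clauses evaluate to true.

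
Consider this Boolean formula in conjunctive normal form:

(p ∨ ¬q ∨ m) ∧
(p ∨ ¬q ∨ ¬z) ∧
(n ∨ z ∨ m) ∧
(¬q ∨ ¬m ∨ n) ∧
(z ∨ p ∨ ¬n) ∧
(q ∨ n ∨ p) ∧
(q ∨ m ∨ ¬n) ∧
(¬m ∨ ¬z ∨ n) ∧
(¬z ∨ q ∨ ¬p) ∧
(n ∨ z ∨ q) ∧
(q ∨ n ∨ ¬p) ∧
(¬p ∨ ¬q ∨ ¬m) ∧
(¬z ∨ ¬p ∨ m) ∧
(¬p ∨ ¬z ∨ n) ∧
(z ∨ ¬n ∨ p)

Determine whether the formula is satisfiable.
Yes

Yes, the formula is satisfiable.

One satisfying assignment is: z=False, m=False, p=True, n=True, q=True

Verification: With this assignment, all 15 clauses evaluate to true.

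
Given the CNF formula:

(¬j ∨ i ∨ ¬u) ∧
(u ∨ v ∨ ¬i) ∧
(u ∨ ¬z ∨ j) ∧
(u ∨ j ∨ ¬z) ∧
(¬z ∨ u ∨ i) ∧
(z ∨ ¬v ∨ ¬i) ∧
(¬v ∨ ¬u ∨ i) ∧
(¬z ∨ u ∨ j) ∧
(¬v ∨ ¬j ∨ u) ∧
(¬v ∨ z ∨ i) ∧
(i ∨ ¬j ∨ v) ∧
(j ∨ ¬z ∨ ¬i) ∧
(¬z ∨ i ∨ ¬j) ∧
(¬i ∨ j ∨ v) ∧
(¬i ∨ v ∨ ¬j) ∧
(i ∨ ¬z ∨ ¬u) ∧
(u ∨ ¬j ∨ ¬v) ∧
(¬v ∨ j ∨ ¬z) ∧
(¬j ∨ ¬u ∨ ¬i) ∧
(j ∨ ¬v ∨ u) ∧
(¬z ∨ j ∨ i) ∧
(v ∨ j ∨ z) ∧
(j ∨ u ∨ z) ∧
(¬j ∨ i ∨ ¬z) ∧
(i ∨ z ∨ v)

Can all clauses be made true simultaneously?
No

No, the formula is not satisfiable.

No assignment of truth values to the variables can make all 25 clauses true simultaneously.

The formula is UNSAT (unsatisfiable).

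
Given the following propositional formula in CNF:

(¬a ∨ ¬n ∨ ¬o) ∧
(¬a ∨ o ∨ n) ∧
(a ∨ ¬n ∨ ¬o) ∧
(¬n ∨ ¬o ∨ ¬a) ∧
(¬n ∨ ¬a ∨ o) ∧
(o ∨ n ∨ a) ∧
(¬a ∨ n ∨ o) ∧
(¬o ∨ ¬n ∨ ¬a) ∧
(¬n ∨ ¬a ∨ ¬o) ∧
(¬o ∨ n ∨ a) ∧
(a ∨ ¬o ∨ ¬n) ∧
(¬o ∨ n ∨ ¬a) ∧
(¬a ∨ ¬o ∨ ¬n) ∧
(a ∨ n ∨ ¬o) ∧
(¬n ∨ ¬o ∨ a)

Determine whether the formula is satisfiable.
Yes

Yes, the formula is satisfiable.

One satisfying assignment is: a=False, o=False, n=True

Verification: With this assignment, all 15 clauses evaluate to true.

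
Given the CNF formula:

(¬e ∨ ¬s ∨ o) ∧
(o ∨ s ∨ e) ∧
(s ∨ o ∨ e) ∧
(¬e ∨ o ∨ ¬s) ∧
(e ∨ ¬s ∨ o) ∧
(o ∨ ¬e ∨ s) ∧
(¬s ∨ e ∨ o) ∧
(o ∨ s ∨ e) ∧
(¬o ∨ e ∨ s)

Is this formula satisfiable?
Yes

Yes, the formula is satisfiable.

One satisfying assignment is: s=True, e=False, o=True

Verification: With this assignment, all 9 clauses evaluate to true.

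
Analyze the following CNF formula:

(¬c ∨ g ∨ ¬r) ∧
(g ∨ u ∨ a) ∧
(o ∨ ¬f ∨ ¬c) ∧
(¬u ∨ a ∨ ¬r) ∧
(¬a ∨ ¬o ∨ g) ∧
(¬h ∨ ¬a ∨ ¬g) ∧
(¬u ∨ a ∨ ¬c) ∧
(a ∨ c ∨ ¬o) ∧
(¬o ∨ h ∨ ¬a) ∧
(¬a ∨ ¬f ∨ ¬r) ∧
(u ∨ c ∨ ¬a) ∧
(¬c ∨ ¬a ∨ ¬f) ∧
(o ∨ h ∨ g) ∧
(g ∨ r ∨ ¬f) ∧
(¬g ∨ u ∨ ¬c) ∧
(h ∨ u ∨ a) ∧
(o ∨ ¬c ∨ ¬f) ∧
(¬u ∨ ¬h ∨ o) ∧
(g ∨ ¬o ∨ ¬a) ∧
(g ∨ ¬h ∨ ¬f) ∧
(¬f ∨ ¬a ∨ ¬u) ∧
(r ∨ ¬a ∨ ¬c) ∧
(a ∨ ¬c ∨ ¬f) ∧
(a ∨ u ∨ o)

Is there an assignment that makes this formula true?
Yes

Yes, the formula is satisfiable.

One satisfying assignment is: c=False, f=False, h=False, u=True, o=False, r=False, a=False, g=True

Verification: With this assignment, all 24 clauses evaluate to true.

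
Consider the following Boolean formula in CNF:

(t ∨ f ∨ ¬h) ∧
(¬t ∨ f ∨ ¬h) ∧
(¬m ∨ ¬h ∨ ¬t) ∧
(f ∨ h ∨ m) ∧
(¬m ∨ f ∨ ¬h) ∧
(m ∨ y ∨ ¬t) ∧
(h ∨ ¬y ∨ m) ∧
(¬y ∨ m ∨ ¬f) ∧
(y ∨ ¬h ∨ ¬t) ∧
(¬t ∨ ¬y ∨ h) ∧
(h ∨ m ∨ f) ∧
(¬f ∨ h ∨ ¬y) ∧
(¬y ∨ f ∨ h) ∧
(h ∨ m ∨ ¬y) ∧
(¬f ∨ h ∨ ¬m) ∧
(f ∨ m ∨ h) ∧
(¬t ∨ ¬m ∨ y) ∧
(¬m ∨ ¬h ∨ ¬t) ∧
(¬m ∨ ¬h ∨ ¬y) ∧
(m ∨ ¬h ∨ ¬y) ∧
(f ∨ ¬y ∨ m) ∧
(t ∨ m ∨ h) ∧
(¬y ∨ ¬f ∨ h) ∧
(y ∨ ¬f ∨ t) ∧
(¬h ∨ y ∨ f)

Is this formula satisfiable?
Yes

Yes, the formula is satisfiable.

One satisfying assignment is: m=True, f=False, h=False, y=False, t=False

Verification: With this assignment, all 25 clauses evaluate to true.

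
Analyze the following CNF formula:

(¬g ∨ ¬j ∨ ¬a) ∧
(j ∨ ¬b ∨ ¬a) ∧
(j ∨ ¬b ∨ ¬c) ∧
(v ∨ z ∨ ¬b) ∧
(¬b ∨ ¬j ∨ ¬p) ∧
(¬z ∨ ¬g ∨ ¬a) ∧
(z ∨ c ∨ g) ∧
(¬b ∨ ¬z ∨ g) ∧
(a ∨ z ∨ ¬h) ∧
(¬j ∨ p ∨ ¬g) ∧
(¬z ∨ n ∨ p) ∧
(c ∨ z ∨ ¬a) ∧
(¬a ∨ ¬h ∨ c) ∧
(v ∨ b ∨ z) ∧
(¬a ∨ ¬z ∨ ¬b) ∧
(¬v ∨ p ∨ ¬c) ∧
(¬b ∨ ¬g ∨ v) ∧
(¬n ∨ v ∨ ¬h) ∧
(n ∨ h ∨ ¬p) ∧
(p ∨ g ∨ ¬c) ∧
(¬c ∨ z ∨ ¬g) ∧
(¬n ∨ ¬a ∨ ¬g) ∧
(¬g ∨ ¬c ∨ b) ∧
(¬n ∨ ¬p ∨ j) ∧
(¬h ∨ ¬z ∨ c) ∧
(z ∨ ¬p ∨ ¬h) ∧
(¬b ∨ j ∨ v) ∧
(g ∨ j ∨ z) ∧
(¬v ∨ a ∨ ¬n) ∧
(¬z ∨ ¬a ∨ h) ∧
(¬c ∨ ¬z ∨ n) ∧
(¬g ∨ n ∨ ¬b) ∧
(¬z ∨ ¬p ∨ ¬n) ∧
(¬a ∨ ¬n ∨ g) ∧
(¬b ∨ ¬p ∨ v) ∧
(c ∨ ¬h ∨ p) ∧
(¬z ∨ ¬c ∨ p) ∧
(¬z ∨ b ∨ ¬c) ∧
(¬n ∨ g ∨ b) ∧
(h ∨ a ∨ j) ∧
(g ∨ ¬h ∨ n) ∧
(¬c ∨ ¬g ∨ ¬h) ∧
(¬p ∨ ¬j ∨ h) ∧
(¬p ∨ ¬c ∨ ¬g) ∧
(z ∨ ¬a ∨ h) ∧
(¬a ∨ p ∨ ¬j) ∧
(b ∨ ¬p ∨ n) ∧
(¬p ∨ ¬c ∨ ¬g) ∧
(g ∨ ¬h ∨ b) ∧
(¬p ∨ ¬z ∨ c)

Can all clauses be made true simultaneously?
No

No, the formula is not satisfiable.

No assignment of truth values to the variables can make all 50 clauses true simultaneously.

The formula is UNSAT (unsatisfiable).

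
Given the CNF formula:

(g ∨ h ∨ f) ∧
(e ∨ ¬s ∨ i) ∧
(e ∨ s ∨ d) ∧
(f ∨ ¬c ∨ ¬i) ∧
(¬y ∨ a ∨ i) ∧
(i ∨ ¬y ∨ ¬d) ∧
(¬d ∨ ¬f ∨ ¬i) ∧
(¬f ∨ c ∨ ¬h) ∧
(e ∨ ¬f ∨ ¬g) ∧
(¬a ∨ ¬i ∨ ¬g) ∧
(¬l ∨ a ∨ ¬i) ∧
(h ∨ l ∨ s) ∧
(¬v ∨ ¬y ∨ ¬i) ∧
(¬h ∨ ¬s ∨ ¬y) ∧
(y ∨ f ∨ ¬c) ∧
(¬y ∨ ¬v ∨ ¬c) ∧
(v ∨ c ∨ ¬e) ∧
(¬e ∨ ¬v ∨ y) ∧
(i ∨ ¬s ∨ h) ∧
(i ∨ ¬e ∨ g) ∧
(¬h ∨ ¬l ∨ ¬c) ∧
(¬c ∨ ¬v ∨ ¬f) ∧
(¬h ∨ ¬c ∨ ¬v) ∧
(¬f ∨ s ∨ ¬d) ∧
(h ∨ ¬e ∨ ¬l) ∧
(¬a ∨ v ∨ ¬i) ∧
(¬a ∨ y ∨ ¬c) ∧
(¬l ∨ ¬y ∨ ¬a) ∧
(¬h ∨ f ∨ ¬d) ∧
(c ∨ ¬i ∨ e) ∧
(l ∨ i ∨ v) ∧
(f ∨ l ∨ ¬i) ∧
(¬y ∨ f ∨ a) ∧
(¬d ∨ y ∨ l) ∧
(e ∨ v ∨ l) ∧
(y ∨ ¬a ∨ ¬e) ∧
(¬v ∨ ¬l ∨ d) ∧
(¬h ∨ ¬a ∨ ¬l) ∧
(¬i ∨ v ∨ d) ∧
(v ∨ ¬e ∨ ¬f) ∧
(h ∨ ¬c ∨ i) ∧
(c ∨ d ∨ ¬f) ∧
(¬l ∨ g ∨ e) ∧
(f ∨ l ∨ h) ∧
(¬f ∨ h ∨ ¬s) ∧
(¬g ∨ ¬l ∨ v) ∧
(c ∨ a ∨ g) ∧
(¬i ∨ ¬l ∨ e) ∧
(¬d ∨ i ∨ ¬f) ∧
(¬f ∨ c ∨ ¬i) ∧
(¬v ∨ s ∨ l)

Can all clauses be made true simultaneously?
Yes

Yes, the formula is satisfiable.

One satisfying assignment is: a=False, e=False, h=False, y=False, v=True, g=True, f=False, c=False, i=False, s=False, d=True, l=True

Verification: With this assignment, all 51 clauses evaluate to true.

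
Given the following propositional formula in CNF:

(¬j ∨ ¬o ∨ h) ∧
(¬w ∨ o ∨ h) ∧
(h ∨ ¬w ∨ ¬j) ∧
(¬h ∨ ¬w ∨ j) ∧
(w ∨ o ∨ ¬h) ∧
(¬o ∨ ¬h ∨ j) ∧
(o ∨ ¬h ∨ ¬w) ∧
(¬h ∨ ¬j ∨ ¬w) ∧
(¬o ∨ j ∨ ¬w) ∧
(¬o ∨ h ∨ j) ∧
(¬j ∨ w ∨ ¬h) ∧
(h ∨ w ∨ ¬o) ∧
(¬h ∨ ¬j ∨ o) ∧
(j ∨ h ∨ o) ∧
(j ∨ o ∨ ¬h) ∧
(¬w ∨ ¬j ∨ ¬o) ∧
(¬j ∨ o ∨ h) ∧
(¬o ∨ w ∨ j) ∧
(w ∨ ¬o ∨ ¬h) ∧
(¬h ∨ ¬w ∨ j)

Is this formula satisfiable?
No

No, the formula is not satisfiable.

No assignment of truth values to the variables can make all 20 clauses true simultaneously.

The formula is UNSAT (unsatisfiable).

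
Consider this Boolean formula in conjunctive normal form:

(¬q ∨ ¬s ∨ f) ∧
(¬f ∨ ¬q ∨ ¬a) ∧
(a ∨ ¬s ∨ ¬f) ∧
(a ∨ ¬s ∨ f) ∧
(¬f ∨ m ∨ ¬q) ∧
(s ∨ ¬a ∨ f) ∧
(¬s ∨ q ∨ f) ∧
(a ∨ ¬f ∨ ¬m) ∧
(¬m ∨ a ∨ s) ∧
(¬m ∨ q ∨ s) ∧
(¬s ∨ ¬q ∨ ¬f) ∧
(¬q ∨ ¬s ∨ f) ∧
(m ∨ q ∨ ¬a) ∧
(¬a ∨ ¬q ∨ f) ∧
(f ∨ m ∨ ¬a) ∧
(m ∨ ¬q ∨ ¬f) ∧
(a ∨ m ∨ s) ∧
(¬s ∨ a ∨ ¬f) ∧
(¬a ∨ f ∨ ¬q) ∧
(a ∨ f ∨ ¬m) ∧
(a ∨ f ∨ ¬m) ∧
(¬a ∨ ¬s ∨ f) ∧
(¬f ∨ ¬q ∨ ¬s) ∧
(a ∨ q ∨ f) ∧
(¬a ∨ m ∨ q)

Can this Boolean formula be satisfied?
Yes

Yes, the formula is satisfiable.

One satisfying assignment is: s=True, m=True, q=False, a=True, f=True

Verification: With this assignment, all 25 clauses evaluate to true.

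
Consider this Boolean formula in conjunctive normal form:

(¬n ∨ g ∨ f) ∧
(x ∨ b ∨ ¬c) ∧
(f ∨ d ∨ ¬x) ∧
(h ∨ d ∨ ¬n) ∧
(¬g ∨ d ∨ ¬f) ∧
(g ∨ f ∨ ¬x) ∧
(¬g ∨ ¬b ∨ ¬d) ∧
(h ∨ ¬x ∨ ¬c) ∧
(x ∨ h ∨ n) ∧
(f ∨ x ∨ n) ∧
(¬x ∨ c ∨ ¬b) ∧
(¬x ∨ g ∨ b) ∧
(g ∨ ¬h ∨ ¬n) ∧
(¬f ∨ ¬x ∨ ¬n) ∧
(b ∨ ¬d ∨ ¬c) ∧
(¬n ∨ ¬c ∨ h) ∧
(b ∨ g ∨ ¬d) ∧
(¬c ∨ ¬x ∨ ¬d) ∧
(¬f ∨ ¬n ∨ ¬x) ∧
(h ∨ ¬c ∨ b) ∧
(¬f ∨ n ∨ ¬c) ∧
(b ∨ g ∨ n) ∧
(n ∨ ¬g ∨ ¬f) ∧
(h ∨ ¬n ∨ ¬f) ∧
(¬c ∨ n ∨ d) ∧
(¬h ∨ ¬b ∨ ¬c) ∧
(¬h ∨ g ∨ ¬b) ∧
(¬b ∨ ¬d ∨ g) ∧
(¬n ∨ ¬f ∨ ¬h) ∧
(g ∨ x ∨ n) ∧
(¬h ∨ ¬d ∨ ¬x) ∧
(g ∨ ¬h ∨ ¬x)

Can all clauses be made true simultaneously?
Yes

Yes, the formula is satisfiable.

One satisfying assignment is: n=False, g=True, b=False, x=True, f=False, h=False, d=True, c=False

Verification: With this assignment, all 32 clauses evaluate to true.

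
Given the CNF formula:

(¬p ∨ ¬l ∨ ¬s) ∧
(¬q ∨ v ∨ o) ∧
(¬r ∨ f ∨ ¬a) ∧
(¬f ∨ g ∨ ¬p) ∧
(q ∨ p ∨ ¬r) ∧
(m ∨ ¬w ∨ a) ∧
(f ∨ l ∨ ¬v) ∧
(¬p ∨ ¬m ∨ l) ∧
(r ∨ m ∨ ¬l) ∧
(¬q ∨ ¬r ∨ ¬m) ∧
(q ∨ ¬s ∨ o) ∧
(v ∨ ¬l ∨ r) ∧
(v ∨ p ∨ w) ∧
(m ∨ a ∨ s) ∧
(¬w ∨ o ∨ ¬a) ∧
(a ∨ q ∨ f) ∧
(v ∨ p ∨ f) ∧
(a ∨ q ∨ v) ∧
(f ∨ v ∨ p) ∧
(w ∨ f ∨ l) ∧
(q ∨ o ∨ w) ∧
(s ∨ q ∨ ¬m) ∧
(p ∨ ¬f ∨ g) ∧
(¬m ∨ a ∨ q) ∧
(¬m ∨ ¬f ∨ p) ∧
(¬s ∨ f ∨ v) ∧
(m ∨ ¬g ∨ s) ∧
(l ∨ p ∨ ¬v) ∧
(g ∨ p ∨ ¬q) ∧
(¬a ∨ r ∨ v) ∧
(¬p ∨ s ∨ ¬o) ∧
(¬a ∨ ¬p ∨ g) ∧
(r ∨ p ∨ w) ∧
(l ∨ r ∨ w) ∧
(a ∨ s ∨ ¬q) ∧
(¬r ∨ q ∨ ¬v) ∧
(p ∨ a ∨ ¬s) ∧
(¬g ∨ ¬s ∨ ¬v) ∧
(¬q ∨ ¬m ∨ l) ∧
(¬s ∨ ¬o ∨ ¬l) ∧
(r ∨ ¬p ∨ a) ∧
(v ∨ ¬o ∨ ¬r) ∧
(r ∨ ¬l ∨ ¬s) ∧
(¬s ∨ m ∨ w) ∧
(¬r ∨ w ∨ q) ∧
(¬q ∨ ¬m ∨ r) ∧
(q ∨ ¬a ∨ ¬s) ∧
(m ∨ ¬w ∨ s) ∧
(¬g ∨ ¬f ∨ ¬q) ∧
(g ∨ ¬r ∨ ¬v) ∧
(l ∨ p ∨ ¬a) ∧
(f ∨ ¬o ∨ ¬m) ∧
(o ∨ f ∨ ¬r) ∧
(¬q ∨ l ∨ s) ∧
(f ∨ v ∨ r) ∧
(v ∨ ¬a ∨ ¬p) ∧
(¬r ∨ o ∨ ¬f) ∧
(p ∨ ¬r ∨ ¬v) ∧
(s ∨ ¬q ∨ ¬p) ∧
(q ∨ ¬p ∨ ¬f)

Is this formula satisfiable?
No

No, the formula is not satisfiable.

No assignment of truth values to the variables can make all 60 clauses true simultaneously.

The formula is UNSAT (unsatisfiable).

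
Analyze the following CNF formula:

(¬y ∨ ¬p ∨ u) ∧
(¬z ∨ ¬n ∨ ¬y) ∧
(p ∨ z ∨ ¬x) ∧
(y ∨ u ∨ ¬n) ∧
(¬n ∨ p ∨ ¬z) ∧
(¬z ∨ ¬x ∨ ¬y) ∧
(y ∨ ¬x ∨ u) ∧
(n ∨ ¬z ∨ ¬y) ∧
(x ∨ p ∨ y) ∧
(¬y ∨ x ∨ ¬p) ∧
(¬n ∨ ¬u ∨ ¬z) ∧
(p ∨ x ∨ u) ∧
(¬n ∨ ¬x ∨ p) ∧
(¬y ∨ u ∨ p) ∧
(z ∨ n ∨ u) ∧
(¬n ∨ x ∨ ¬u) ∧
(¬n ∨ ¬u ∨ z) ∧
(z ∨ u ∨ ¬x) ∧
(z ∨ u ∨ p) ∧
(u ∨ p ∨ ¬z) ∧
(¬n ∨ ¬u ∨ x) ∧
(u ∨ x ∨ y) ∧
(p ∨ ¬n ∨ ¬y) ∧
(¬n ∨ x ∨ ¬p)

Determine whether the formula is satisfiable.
Yes

Yes, the formula is satisfiable.

One satisfying assignment is: p=True, z=False, y=False, n=False, x=False, u=True

Verification: With this assignment, all 24 clauses evaluate to true.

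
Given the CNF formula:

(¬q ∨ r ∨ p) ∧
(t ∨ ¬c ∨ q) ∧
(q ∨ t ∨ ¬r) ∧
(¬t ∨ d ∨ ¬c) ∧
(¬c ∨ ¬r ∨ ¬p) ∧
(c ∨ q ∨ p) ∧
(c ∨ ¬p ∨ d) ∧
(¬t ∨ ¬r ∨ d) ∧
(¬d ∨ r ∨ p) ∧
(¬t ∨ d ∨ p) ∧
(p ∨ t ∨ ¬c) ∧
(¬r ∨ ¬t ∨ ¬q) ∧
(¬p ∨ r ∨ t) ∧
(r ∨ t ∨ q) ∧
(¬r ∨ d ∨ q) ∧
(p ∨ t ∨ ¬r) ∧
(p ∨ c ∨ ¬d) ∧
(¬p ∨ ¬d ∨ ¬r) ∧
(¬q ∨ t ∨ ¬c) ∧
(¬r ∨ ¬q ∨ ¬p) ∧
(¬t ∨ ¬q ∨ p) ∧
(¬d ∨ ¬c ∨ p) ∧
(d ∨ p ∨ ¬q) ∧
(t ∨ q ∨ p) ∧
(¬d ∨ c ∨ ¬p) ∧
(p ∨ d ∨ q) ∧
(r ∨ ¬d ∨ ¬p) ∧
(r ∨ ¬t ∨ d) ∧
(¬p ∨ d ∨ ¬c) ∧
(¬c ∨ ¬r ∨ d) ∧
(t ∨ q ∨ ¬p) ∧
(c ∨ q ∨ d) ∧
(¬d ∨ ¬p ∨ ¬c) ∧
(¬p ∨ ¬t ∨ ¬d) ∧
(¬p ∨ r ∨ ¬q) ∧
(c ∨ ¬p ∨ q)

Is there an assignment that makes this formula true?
No

No, the formula is not satisfiable.

No assignment of truth values to the variables can make all 36 clauses true simultaneously.

The formula is UNSAT (unsatisfiable).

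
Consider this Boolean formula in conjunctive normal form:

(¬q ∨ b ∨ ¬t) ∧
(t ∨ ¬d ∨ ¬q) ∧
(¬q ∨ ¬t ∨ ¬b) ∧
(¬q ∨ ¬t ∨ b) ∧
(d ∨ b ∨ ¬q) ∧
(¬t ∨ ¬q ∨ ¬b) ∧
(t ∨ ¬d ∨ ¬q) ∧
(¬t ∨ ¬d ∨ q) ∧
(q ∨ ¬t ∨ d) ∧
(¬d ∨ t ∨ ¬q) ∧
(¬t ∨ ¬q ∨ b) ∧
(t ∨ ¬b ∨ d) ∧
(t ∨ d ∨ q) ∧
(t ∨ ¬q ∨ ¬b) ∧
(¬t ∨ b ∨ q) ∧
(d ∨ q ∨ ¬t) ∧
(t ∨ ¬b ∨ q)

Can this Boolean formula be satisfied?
Yes

Yes, the formula is satisfiable.

One satisfying assignment is: t=False, d=True, q=False, b=False

Verification: With this assignment, all 17 clauses evaluate to true.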